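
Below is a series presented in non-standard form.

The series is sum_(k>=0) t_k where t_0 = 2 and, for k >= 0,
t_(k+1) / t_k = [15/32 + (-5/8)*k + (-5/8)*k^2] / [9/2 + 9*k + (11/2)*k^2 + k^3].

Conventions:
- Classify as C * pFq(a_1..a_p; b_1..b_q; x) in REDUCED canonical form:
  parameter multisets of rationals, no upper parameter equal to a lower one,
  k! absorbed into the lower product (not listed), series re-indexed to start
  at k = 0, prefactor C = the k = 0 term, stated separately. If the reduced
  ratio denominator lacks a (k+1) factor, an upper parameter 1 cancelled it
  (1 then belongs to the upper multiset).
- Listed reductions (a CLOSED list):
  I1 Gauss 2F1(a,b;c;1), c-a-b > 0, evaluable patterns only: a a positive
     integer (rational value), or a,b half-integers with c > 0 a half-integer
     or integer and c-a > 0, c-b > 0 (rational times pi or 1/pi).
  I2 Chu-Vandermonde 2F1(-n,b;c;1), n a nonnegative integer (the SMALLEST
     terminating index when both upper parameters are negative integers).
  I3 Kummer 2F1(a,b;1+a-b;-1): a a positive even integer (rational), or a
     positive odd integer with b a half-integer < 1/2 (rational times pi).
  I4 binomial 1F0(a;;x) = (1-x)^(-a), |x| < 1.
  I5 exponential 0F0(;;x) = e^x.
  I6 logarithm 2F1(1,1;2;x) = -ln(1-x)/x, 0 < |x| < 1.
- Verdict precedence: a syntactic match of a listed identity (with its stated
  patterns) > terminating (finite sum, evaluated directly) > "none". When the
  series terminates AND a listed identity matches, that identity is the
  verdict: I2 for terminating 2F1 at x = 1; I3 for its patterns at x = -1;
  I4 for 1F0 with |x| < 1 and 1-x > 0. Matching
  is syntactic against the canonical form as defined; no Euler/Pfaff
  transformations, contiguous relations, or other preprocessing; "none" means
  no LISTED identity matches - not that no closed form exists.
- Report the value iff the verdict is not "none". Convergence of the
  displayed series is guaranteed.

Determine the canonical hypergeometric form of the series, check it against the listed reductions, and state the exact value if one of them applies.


Canonical form: C = 2 times 1F1 with upper {-1/2}, lower {3}, x = -5/8. Verdict: none - at argument -5/8 the multisets {-1/2} ; {3} match no listed identity.

First insight: t_0 being 2, cancel k + 3/2 from the displayed ratio first; then prefactor 2.
Step ratio: r(k) = (-5/8) * (k-1/2) / [(k+3) (k+1)] - rational in k. x = (-5/8); t_0 = 2; negate the roots.


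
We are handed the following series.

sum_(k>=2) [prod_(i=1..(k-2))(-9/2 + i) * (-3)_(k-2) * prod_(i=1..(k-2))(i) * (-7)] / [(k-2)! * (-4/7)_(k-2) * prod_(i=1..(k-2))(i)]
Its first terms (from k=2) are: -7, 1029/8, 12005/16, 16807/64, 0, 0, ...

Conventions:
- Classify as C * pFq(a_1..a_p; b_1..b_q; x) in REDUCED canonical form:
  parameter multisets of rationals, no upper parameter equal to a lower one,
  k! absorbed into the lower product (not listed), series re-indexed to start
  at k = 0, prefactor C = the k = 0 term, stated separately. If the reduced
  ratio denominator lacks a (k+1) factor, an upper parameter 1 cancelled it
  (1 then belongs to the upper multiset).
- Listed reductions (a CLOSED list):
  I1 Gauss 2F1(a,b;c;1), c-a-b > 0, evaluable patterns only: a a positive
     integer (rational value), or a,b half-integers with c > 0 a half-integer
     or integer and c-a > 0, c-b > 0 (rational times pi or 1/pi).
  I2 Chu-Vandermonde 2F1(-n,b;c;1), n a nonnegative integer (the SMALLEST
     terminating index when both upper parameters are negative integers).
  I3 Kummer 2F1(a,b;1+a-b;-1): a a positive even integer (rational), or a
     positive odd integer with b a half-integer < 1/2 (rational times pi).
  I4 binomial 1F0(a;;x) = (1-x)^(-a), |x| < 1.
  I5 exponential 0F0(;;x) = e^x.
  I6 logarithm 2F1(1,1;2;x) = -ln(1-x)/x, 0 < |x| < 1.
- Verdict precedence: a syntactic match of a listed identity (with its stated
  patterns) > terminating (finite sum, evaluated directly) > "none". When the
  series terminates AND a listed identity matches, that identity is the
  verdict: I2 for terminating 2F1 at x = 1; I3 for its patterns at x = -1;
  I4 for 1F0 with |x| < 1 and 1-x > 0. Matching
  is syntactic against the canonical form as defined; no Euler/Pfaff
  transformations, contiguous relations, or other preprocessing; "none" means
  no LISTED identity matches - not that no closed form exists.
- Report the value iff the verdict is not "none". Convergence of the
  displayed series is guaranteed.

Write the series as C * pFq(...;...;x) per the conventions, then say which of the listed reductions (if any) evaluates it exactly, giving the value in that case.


Reduced: x = 1, 2F1, upper = {-7/2, -3}, lower = {-4/7}, C = -7. Verdict: this is Vandermonde's identity (I2) (terminating 2F1 at x = 1 with n = 3, b = -7/2, c = -4/7). Sum: 72611/64.

Key observation: with t_0 = -7, the running product (C = -7) telescopes to a rising factorial.
Term ratio: r(k) = 1 * (k-7/2) (k-3) / [(k-4/7) (k+1)] - rational in k, leading ratio 1; with t_0 = -7, classification follows.


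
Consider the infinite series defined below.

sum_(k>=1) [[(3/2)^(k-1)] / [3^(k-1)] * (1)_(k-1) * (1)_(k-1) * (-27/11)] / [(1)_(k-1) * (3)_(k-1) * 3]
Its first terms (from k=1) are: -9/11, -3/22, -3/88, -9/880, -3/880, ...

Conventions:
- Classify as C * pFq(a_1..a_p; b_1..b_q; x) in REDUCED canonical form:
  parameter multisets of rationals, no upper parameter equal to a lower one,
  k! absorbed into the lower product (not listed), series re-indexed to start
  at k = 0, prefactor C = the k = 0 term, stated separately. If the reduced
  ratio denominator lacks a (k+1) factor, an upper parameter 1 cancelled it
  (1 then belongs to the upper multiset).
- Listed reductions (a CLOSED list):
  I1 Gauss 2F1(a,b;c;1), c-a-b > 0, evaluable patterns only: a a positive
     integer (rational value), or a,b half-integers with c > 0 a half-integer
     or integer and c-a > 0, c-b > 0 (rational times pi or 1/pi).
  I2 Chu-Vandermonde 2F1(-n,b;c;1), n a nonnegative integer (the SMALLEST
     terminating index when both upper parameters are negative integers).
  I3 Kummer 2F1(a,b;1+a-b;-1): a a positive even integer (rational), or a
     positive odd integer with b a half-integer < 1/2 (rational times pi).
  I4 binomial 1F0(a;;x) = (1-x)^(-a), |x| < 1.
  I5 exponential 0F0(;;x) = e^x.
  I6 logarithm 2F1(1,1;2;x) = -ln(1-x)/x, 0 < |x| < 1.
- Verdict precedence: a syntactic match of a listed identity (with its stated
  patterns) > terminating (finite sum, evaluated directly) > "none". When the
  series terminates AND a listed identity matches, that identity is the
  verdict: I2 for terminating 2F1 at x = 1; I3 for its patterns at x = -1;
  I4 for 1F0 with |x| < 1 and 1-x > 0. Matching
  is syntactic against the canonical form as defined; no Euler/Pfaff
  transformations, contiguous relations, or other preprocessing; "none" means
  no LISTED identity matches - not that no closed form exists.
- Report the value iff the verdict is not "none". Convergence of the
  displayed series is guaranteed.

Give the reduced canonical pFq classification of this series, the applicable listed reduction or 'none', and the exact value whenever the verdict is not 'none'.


First insight: with t_0 = -9/11, the constant factors (prefactor -9/11) combine into one prefactor.
Consecutive-term ratio: r(k) = (1/2) * (k+1) (k+1) / [(k+3) (k+1)] ; factor over Q: parameters, x = (1/2), and C = -9/11.

x = 1/2 here; the reduced form reads 2F1, upper {1, 1}, lower {3}, C = -9/11. Verdict: no listed reduction: x = 1/2 and upper {1, 1} fail every I1-I6 pattern.


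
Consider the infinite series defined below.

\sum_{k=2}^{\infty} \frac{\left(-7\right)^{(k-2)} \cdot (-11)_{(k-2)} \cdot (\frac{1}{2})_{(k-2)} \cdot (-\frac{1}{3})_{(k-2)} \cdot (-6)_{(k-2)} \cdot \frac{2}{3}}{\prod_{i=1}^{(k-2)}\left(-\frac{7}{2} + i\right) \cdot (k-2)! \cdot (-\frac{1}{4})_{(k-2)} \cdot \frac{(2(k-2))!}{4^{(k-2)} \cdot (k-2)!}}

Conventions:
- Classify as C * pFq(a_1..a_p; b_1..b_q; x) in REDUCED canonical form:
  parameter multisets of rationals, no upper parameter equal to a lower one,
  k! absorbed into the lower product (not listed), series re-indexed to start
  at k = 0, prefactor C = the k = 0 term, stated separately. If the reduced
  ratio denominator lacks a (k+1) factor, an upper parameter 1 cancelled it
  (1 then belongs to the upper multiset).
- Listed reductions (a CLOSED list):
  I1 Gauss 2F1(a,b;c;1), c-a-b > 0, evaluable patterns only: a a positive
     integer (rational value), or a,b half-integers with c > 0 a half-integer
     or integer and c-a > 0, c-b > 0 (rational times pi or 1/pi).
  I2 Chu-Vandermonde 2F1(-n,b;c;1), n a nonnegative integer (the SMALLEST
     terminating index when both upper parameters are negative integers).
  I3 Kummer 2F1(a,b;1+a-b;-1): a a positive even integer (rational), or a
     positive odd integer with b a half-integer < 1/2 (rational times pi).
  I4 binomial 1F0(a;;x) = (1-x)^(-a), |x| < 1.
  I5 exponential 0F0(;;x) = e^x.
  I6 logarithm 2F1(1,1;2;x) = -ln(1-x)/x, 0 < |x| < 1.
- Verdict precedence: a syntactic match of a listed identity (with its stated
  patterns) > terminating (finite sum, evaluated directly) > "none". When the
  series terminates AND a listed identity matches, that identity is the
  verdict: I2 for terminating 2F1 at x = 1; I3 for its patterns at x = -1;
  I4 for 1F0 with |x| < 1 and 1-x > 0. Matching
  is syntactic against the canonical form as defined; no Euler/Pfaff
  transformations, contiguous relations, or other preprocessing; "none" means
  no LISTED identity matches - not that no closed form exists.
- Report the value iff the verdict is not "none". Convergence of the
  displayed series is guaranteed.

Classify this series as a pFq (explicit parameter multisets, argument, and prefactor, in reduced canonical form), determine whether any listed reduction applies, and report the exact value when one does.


Classification (C = \frac{2}{3}): 3F2 with upper {-11, -6, -\frac{1}{3}}, lower {-\frac{5}{2}, -\frac{1}{4}}, argument x = -7. Verdict: terminating. With -6 upstairs the series is a 7-term polynomial sum; evaluated term by term. Sum: -\frac{3232188128316214}{623295}.

The tell: t_0 = \frac{2}{3} here, and the parameter 1/2 appears in both the upper and lower lists and cancels.
Adjacent-term ratio: r(k) = -7 * (k-11) (k-6) (k-\frac{1}{3}) / [(k-\frac{5}{2}) (k-\frac{1}{4}) (k+1)] ; factor over Q: parameters, x = -7, and C = \frac{2}{3}.


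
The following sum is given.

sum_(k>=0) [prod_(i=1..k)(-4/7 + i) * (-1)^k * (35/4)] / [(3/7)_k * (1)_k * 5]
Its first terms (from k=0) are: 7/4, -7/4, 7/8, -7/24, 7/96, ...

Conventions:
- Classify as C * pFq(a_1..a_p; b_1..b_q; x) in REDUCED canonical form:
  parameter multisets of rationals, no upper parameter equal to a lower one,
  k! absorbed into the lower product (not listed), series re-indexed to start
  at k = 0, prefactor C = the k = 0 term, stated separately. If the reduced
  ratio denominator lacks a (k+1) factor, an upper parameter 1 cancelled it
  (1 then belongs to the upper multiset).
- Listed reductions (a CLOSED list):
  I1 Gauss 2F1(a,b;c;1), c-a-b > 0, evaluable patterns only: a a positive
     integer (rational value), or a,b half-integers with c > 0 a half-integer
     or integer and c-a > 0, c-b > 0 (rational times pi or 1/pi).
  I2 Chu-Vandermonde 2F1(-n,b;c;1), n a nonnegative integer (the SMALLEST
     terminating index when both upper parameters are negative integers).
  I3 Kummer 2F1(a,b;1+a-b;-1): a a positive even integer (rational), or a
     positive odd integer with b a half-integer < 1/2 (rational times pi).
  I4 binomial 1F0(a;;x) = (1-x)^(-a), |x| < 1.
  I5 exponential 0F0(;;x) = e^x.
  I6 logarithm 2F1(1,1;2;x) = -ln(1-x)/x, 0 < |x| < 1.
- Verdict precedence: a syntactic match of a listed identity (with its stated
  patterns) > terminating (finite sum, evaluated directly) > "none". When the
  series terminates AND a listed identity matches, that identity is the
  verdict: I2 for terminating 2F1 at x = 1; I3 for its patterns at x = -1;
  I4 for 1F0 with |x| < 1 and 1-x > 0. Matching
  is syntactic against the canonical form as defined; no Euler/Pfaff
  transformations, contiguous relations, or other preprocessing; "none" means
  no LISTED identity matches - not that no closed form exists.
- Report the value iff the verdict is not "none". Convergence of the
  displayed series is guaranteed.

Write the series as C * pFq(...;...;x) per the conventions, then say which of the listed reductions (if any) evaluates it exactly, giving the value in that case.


Canonical form: C = 7/4 times 0F0 with upper {-}, lower {-}, x = -1. Verdict (x = -1): the exponential series (I5) applies (the 0F0 exponential series at x = -1). Hence: (7/4) * e^(-1).

Key step: t_0 = 7/4 here, and the parameter 3/7 appears in both the upper and lower lists and cancels.
Adjacent-term ratio: r(k) = (-1) * 1 / [(k+1)] - rational in k. x = (-1); t_0 = 7/4; negate the roots.


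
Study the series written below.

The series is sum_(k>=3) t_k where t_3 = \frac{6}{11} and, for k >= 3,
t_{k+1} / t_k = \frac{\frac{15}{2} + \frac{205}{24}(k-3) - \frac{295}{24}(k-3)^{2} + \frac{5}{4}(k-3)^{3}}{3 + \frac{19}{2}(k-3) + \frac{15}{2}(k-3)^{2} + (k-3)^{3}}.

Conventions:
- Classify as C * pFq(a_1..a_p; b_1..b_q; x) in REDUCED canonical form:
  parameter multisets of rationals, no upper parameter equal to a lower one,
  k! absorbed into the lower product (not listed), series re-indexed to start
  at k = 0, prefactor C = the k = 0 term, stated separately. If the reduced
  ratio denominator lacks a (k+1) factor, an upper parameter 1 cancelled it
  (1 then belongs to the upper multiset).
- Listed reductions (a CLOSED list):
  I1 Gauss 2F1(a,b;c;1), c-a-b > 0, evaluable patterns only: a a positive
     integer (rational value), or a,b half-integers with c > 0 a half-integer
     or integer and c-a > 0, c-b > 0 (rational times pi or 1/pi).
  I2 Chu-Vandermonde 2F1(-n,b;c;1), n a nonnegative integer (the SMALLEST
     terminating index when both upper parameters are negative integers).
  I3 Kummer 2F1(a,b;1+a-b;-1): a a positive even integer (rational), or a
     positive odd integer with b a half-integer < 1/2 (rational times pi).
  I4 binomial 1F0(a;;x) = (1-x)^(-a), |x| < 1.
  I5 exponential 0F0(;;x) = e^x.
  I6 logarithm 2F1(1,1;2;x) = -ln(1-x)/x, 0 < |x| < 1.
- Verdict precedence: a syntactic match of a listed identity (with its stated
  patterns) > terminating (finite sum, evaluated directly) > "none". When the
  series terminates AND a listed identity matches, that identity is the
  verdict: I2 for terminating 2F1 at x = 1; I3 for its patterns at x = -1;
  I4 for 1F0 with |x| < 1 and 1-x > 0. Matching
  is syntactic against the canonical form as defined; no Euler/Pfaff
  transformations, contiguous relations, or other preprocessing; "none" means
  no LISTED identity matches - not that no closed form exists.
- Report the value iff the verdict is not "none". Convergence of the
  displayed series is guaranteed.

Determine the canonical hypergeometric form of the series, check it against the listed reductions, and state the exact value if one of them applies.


x = \frac{5}{4} here; the reduced form reads 2F1, upper {-9, -\frac{4}{3}}, lower {6}, C = \frac{6}{11}. Verdict: terminating at k = 9: the factor (-9)_k kills every later term; summing the 10 survivors is exact. Its exact value is \frac{10833510983623}{4980477984768}.

Key observation: with t_0 = \frac{6}{11}, roots of the ratio polynomials (C = 6/11, x = 5/4) are the negated parameters.
Term ratio: r(k) = \frac{5}{4} * (k-9) (k-\frac{4}{3}) / [(k+6) (k+1)] - poly over poly, x = \frac{5}{4} from leading terms; C = \frac{6}{11} at k = 0.


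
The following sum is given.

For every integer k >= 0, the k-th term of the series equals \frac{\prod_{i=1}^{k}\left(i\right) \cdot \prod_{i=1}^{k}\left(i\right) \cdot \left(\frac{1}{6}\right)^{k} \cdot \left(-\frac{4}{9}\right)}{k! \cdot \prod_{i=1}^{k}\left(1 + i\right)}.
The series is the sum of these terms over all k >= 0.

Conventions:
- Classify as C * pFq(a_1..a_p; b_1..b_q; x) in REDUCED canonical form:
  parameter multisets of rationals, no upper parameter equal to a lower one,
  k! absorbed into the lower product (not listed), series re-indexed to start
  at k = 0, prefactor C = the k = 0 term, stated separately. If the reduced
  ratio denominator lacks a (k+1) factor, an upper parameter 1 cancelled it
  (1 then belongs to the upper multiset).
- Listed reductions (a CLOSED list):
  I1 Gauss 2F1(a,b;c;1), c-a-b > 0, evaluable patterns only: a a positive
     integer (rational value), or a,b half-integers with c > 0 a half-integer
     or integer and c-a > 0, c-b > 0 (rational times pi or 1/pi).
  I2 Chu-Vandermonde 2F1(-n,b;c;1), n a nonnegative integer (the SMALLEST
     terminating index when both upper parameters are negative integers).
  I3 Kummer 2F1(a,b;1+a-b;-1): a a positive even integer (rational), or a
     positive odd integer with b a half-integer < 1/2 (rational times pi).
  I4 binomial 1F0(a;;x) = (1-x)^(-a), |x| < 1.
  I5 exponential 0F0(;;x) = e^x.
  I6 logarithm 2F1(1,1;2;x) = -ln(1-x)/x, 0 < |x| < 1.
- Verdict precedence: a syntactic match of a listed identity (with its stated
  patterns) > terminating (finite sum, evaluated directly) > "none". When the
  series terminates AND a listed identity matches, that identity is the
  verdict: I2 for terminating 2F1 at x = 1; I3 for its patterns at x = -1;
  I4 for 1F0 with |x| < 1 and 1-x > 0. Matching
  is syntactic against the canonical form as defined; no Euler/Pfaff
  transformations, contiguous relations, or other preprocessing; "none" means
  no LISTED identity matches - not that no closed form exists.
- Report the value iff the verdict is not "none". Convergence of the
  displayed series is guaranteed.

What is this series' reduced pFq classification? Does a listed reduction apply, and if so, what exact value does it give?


Reduced: x = \frac{1}{6}, 2F1, upper = {1, 1}, lower = {2}, C = -\frac{4}{9}. Verdict: this is logarithm (I6) (the logarithm: parameters (1,1;2), x = \frac{1}{6}). Exact value: \frac{8}{3} \cdot \ln\left(\frac{5}{6}\right).

First insight: t_0 being -\frac{4}{9}, the running product (C = -4/9, x = 1/6) telescopes to a rising factorial.
Adjacent-term ratio: r(k) = \frac{1}{6} * (k+1) (k+1) / [(k+2) (k+1)] - rational in k. x = \frac{1}{6}; t_0 = -\frac{4}{9}; negate the roots.


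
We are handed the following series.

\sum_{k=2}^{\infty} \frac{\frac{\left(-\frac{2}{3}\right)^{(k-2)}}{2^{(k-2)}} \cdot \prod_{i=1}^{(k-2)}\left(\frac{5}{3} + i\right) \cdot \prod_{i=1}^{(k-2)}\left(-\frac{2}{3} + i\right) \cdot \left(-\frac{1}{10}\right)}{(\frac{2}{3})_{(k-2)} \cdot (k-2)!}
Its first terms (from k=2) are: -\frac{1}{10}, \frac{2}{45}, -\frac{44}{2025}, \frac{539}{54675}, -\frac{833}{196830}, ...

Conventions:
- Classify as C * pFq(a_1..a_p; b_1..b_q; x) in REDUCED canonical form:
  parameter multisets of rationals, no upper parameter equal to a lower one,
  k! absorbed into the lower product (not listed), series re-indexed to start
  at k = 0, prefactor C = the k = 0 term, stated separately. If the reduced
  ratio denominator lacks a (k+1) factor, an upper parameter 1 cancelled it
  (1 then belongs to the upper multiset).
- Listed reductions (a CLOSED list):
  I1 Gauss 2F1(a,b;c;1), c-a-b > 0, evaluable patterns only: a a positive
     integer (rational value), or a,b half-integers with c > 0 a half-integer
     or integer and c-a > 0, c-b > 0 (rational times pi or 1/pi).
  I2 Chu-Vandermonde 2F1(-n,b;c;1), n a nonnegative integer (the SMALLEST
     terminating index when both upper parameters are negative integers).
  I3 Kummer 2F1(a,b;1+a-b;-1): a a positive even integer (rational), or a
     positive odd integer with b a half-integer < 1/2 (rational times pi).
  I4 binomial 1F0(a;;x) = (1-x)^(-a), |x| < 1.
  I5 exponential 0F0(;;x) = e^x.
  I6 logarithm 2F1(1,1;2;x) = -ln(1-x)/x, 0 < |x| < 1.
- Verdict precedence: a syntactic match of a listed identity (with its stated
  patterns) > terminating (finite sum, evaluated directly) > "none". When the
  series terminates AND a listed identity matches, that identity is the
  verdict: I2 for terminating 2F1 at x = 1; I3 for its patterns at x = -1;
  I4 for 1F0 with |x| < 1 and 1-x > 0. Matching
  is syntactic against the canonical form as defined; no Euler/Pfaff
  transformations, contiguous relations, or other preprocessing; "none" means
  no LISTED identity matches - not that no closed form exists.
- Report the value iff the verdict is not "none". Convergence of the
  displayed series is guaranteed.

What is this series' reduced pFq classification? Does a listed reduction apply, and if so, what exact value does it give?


Canonical form: C = -\frac{1}{10} times 2F1 with upper {\frac{1}{3}, \frac{8}{3}}, lower {\frac{2}{3}}, x = -\frac{1}{3}. Verdict: none here - no I1-I6 shape fits x = -\frac{1}{3} with lower {\frac{2}{3}}.

First insight: from the first term -\frac{1}{10}: the running product (C = -1/10, x = -1/3) telescopes to a rising factorial.
Term ratio: r(k) = -\frac{1}{3} * (k+\frac{1}{3}) (k+\frac{8}{3}) / [(k+\frac{2}{3}) (k+1)] - rational; roots negated = parameters, x = -\frac{1}{3}, C = -\frac{1}{10}.


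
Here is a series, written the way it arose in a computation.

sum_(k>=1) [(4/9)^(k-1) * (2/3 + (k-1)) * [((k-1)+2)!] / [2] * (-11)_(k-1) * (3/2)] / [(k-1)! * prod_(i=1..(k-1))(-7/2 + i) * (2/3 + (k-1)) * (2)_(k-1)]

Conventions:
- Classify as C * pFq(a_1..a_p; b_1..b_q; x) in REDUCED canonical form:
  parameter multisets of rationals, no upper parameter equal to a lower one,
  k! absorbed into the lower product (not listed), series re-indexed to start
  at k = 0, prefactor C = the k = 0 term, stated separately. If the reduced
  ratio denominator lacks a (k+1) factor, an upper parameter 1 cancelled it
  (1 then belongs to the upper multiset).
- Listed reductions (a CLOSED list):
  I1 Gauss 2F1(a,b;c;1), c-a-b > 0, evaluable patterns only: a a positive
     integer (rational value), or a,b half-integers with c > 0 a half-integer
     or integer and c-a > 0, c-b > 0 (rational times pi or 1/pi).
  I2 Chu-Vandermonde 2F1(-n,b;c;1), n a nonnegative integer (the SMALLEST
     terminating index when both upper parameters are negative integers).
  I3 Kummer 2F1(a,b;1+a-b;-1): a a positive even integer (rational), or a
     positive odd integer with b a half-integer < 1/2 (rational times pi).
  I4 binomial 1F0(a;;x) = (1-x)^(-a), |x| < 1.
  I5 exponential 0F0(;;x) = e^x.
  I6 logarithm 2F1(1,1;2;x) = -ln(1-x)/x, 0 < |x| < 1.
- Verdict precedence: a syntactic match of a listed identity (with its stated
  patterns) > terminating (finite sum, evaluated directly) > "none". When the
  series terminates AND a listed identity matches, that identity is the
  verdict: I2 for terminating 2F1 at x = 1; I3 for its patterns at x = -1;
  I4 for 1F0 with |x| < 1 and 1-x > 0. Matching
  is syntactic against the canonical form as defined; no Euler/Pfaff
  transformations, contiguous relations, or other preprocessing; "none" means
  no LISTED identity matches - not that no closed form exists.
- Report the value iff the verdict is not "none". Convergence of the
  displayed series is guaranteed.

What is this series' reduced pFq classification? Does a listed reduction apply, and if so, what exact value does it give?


First insight: from the first term 3/2: the lower running product (C = 3/2, x = 4/9) is a rising factorial.
Consecutive-term ratio: r(k) = (4/9) * (k-11) (k+3) / [(k-5/2) (k+2) (k+1)] - rational; roots negated = parameters, x = (4/9), C = 3/2.

Classification (C = 3/2): 2F2 with upper {-11, 3}, lower {-5/2, 2}, argument x = 4/9. Verdict: terminating (-11 upstairs). 12 nonzero terms in all; added directly. Its exact value is 3929837647111769203/636101923539332250.


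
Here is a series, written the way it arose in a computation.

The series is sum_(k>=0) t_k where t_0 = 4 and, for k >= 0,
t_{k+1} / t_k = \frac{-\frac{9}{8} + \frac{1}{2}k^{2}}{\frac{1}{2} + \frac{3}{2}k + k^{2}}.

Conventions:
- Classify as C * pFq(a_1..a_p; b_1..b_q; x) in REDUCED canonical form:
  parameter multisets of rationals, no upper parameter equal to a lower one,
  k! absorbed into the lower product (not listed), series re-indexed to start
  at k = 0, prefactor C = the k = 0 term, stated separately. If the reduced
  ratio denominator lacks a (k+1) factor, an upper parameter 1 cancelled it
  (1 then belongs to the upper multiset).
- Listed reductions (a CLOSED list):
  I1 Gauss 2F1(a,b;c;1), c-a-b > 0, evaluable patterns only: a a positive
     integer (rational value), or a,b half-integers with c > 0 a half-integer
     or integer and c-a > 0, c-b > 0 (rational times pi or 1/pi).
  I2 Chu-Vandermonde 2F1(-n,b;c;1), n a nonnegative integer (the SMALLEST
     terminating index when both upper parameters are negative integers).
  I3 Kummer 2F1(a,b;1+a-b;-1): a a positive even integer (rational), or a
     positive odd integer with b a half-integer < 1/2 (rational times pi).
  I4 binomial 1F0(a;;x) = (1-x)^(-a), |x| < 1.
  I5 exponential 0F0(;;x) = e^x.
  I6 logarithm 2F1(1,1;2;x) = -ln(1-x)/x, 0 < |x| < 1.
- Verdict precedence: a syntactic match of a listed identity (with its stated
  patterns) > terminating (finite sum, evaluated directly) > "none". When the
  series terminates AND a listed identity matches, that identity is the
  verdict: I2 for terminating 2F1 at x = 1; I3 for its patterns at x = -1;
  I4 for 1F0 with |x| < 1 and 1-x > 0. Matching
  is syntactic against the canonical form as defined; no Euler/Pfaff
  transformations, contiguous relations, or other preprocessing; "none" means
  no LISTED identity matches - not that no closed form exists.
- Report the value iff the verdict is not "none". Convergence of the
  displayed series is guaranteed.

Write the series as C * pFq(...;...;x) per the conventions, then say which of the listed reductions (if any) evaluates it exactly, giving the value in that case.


With C = 4: the canonical form is 2F1(-\frac{3}{2}, \frac{3}{2}; \frac{1}{2}; \frac{1}{2}). Verdict: none. No listed pattern accepts 2F1(-\frac{3}{2}, \frac{3}{2}; \frac{1}{2}; \frac{1}{2}).

The tell: t_0 being 4, roots of the ratio polynomials (C = 4) are the negated parameters.
Term ratio: r(k) = \frac{1}{2} * (k-\frac{3}{2}) (k+\frac{3}{2}) / [(k+\frac{1}{2}) (k+1)] - rational in k. x = \frac{1}{2}; t_0 = 4; negate the roots.


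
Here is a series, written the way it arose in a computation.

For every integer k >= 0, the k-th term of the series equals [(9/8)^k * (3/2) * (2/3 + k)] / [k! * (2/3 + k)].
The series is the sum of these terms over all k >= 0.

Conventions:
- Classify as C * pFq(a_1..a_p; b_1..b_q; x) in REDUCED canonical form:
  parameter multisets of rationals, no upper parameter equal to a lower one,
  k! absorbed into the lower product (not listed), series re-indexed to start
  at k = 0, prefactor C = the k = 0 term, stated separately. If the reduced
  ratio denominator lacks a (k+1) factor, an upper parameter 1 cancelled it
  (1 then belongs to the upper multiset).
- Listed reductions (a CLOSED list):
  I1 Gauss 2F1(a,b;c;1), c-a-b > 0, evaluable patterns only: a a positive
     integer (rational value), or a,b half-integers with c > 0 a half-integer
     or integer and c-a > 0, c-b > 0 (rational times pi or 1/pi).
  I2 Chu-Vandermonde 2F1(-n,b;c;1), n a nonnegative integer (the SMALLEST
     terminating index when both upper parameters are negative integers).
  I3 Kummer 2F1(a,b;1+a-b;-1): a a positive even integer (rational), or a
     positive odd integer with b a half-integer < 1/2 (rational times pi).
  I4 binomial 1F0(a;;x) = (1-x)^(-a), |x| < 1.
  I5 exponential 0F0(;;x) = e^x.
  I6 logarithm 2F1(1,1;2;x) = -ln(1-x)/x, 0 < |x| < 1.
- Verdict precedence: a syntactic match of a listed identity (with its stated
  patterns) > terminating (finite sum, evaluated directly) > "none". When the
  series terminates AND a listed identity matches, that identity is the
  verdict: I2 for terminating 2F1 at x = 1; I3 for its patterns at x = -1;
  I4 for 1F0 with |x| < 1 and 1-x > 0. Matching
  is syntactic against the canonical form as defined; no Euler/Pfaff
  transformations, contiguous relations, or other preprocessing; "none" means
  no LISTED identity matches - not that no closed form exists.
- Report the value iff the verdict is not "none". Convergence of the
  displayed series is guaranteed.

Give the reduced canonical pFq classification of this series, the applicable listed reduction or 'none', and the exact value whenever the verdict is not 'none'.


The series (x = 9/8) is 0F0: upper {-}, lower {-}, prefactor 3/2. Verdict (x = 9/8): exponential (I5) applies (the 0F0 exponential series at x = 9/8). Exact value: (3/2) * e^(9/8).

Key observation: t_0 being 3/2, the factor k + 2/3 cancels (top and bottom), leaving C = 3/2.
Consecutive-term ratio: r(k) = (9/8) * 1 / [(k+1)] - rational in k. x = (9/8); t_0 = 3/2; negate the roots.


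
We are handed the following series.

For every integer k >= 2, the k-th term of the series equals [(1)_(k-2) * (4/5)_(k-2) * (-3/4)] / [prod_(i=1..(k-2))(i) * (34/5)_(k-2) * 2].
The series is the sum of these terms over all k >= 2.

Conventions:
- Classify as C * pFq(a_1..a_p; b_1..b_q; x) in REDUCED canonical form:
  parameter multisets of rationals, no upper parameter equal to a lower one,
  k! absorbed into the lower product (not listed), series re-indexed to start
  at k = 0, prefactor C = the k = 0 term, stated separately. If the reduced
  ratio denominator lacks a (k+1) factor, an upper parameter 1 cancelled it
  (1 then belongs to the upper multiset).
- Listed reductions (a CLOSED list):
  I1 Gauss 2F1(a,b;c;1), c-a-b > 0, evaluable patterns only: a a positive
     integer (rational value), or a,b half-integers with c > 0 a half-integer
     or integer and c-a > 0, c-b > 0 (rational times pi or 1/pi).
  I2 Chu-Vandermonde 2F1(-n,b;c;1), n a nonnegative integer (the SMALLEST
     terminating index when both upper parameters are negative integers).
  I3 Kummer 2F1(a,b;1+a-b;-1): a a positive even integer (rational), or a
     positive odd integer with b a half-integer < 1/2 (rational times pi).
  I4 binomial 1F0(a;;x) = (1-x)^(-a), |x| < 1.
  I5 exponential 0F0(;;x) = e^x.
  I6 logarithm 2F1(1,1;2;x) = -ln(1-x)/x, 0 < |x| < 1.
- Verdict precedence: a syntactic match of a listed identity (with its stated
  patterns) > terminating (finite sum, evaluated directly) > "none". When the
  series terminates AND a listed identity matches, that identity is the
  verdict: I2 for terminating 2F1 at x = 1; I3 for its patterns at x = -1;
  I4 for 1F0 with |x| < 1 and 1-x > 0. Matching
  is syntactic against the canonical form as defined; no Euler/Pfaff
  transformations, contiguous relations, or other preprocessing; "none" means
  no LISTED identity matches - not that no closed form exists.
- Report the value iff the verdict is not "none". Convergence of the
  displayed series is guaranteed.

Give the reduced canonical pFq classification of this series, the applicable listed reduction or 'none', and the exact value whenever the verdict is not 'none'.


At argument 1: a 2F1 with upper {4/5, 1}, lower {34/5}, scaled by C = -3/8. Verdict: the Gauss summation I1 matches (x = 1: the Gamma ratio telescopes since c-a-b = 5 > 0 and a = 1 in Z>0). Its exact value is -87/200.

First insight: t_0 = -3/8 here, and the constant factors (prefactor -3/8) combine into one prefactor.
Term ratio: r(k) = 1 * (k+4/5) (k+1) / [(k+34/5) (k+1)] ; factor over Q: parameters, x = 1, and C = -3/8.


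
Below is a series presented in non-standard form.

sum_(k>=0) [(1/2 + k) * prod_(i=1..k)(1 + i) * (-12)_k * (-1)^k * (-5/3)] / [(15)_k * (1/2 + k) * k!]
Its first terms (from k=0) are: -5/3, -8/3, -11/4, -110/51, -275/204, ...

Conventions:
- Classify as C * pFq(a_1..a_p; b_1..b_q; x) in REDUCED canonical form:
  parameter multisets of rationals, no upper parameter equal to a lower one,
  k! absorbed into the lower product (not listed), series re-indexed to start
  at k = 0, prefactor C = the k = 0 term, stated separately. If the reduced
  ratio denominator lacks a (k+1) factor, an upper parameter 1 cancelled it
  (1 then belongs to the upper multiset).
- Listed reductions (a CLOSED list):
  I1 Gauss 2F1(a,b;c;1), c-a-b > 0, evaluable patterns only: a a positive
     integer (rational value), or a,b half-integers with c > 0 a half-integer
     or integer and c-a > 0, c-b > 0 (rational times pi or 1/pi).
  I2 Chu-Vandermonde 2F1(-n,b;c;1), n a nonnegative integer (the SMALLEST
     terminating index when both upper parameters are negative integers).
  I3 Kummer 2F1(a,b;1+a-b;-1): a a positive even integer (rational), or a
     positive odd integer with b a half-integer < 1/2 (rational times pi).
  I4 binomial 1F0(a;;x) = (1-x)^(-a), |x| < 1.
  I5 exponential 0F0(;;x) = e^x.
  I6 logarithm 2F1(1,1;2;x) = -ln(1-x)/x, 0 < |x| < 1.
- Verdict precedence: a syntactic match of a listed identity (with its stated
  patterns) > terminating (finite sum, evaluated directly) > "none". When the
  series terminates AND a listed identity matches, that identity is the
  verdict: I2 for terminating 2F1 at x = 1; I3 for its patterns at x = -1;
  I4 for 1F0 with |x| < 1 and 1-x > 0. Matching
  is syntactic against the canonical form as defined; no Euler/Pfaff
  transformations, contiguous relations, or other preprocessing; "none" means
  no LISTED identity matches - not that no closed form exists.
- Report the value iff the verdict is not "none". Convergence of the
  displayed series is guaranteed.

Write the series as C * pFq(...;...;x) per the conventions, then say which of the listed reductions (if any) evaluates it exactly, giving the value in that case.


Key step: from the first term -5/3: the running product (prefactor -5/3) telescopes to a rising factorial.
Term ratio: r(k) = (-1) * (k-12) (k+2) / [(k+15) (k+1)] - rational in k, leading ratio (-1); with t_0 = -5/3, classification follows.

At argument -1: a 2F1 with upper {-12, 2}, lower {15}, scaled by C = -5/3. Verdict: the Kummer evaluation I3 applies (x = -1; c = 15 equals 1+a-b for upper {-12, 2}: listed pattern). Sum: -35/3.


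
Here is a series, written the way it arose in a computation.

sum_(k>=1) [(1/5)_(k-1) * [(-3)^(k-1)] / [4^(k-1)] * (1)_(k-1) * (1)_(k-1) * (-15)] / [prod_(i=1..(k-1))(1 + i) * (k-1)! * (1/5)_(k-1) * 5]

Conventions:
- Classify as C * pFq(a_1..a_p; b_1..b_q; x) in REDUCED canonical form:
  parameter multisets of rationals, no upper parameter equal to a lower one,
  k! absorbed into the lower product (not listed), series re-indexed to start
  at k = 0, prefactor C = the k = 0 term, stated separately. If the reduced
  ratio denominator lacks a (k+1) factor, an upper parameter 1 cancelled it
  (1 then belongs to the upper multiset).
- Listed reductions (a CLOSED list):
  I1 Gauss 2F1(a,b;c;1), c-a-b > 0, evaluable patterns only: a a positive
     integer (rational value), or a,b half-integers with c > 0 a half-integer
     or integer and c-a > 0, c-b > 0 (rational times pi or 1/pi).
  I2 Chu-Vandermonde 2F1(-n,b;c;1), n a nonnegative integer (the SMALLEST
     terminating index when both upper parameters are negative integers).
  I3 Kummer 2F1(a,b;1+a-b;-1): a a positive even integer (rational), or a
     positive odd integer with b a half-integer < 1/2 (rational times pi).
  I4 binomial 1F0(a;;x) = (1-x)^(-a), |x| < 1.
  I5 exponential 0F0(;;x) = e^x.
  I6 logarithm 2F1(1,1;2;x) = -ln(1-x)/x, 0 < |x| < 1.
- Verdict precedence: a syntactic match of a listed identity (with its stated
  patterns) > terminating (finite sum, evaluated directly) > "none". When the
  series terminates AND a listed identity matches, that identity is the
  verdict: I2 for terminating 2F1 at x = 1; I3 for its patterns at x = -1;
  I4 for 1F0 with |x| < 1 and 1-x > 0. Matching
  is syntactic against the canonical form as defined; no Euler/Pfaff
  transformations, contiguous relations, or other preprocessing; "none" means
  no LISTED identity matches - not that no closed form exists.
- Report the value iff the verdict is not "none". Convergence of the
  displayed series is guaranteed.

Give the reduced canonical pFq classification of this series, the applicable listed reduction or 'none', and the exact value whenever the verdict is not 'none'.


First insight: t_0 = -3 here, and the lower running product (C = -3) is a rising factorial.
Ratio: r(k) = (-3/4) * (k+1) (k+1) / [(k+2) (k+1)] - poly over poly, x = (-3/4) from leading terms; C = -3 at k = 0.

Classification (C = -3): 2F1 with upper {1, 1}, lower {2}, argument x = -3/4. Verdict: this is the I6 logarithm reduction (the logarithm: parameters (1,1;2), x = -3/4). Hence: (-4) * ln(7/4).


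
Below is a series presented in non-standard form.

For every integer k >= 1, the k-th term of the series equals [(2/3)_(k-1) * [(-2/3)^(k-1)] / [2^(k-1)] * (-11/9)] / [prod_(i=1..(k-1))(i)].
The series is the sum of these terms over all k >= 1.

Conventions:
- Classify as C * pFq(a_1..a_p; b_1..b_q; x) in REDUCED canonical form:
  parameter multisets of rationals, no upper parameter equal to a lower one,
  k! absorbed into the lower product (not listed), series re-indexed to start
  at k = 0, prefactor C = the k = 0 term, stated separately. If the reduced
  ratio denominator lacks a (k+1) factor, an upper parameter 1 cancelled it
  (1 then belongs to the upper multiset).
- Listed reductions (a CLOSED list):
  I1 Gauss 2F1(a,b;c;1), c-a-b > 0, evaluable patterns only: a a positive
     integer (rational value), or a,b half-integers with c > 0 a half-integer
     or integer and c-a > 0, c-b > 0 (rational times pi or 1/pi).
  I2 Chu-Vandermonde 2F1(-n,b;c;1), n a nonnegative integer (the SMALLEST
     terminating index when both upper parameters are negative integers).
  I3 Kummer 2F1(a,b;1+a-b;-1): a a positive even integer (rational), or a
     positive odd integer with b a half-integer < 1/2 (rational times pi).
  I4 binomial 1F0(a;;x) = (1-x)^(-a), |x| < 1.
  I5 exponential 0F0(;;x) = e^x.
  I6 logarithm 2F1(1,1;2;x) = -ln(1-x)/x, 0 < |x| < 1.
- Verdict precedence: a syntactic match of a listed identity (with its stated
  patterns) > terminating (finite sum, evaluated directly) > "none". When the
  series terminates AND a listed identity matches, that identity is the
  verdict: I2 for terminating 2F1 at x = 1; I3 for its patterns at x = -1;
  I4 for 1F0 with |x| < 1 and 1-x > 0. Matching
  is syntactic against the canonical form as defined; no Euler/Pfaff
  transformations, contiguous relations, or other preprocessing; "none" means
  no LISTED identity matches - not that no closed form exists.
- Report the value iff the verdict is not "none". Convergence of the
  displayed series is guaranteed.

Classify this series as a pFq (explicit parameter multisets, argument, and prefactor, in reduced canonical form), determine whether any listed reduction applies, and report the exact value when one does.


Canonical form: C = -11/9 times 1F0 with upper {2/3}, lower {-}, x = -1/3. Verdict at x = -1/3: the binomial series (I4) matches (the 1F0 binomial series: exponent -2/3, x = -1/3). Sum: (-11/9) * (4/3)^(-2/3).

The tell: with t_0 = -11/9, the product of the first k integers (prefactor -11/9) is k!.
Ratio: r(k) = (-1/3) * (k+2/3) / [(k+1)] - rational in k, leading ratio (-1/3); with t_0 = -11/9, classification follows.


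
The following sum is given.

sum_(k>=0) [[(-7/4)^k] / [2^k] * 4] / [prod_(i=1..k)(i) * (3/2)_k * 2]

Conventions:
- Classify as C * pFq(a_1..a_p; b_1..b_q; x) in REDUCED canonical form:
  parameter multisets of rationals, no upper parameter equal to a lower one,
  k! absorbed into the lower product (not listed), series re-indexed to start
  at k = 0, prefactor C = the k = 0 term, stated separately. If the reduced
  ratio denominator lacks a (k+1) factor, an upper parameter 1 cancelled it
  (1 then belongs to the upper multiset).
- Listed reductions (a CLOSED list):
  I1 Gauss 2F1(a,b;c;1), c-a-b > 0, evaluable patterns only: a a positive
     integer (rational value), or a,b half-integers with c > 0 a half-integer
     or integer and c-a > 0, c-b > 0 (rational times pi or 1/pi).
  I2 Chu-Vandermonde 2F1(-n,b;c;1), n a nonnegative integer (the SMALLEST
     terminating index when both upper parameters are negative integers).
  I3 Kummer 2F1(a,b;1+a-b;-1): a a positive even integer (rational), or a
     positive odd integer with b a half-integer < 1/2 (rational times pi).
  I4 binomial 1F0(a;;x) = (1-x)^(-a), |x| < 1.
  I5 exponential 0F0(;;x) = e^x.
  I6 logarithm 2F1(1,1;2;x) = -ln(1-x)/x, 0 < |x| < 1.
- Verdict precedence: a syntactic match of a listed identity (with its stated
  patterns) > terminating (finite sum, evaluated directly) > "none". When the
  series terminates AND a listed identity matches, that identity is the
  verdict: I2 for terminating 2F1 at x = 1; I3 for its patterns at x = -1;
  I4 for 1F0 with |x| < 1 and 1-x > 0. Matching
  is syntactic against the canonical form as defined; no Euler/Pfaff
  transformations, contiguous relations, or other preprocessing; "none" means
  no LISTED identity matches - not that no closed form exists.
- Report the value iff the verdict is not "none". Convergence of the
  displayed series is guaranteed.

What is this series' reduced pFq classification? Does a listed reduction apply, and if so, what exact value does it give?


Key observation: x = (-7/8) and the two k-th powers (prefactor 2) combine into one argument.
Step ratio: r(k) = (-7/8) * 1 / [(k+3/2) (k+1)] ; factor over Q: parameters, x = (-7/8), and C = 2.

With C = 2: the canonical form is 0F1(-; 3/2; -7/8). Verdict: none. No listed pattern accepts 0F1(-; 3/2; -7/8).
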